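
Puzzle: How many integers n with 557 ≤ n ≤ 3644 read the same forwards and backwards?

The integers in [557, 3644] that read the same forwards and backwards: 565, 575, 585, 595, 606, 616, …, 3443, 3553.
70 qualify.

70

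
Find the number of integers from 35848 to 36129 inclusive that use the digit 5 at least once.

174

The integers in [35848, 36129] that use the digit 5 at least once: 35848, 35849, 35850, 35851, 35852, 35853, …, 36115, 36125.
174 qualify.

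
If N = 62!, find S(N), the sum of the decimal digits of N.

62! = 31469973260387937525653122354950764088012280797258232192163168247821107200000000000000
Sum of its 86 digits: 306.

306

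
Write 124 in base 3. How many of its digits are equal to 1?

124 in base 3 is 11121.
The digit 1 appears 4 times.

4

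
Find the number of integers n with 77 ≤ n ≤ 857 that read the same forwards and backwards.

The integers in [77, 857] that read the same forwards and backwards: 77, 88, 99, 101, 111, 121, …, 838, 848.
78 qualify.

78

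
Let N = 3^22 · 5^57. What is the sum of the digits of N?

3^22 · 5^57 = 217749843219039451724938771803863346576690673828125
Sum of its 51 digits: 243.

243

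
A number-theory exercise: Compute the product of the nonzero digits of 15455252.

10000

1×5×4×5×5×2×5×2 = 10000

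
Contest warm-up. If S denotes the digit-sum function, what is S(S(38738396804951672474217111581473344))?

12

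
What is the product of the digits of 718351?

7×1×8×3×5×1 = 840

840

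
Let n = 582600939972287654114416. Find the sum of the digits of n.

109

5+8+2+6+0+0+9+3+9+9+7+2+2+8+7+6+5+4+1+1+4+4+1+6 = 109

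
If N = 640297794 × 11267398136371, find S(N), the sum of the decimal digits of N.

93

640297794 × 11267398136371 = 7214490170838062465574
Sum of its 22 digits: 93.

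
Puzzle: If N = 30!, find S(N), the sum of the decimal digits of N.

30! = 265252859812191058636308480000000
Sum of its 33 digits: 117.

117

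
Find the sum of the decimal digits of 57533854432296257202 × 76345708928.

141

57533854432296257202 × 76345708928 = 4392462903994012735007715699456
Sum of its 31 digits: 141.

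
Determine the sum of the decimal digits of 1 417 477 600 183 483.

1+4+1+7+4+7+7+6+0+0+1+8+3+4+8+3 = 64

64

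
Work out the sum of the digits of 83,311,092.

27

8+3+3+1+1+0+9+2 = 27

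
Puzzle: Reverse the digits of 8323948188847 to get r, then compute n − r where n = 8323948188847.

835129695609

Reverse of 8323948188847 is 7488818493238.
8323948188847 − 7488818493238 = 835129695609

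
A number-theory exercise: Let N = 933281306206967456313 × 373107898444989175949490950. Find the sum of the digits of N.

237

933281306206967456313 × 373107898444989175949490950 = 348214626816876059957453241758264838488713867350
Sum of its 48 digits: 237.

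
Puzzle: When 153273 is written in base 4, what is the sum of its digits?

15

153273 in base 4 is 211122321.
Digit sum: 2+1+1+1+2+2+3+2+1 = 15.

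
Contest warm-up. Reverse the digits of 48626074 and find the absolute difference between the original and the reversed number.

1563390

Reverse of 48626074 is 47062684.
|48626074 − 47062684| = 1563390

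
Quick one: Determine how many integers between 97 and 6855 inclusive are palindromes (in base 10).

The integers in [97, 6855] that are palindromes (in base 10): 99, 101, 111, 121, 131, 141, …, 6666, 6776.
149 qualify.

149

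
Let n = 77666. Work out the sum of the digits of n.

7+7+6+6+6 = 32

32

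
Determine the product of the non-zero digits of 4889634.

165888

4×8×8×9×6×3×4 = 165888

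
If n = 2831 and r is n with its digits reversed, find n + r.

Reverse of 2831 is 1382.
2831 + 1382 = 4213

4213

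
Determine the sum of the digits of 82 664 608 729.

8+2+6+6+4+6+0+8+7+2+9 = 58

58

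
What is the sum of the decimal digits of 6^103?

306

6^103 = 141116822676015315716885097706140489236023041462158252253303544735811382559113216
Sum of its 81 digits: 306.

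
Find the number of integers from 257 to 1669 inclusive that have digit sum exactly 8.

The integers in [257, 1669] that have digit sum exactly 8: 260, 305, 314, 323, 332, 341, …, 1601, 1610.
57 qualify.

57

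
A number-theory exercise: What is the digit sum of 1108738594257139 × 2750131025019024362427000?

1108738594257139 × 2750131025019024362427000 = 3049176406702537836491425313168116353000
Sum of its 40 digits: 147.

147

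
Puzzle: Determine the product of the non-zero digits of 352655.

4500

3×5×2×6×5×5 = 4500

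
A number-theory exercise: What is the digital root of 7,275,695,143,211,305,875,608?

7+2+7+5+6+9+5+1+4+3+2+1+1+3+0+5+8+7+5+6+0+8 = 95
9+5 = 14
1+4 = 5

5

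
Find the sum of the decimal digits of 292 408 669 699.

70

2+9+2+4+0+8+6+6+9+6+9+9 = 70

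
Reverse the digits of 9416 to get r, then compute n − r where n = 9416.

3267

Reverse of 9416 is 6149.
9416 − 6149 = 3267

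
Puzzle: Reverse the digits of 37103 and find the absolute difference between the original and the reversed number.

Reverse of 37103 is 30173.
|37103 − 30173| = 6930

6930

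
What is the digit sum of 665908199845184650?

94

6+6+5+9+0+8+1+9+9+8+4+5+1+8+4+6+5+0 = 94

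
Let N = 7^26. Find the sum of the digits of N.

7^26 = 9387480337647754305649
Sum of its 22 digits: 112.

112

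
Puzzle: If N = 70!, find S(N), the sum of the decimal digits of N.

459

70! = 11978571669969891796072783721689098736458938142546425857555362864628009582789845319680000000000000000
Sum of its 101 digits: 459.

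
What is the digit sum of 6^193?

693

6^193 = 1524724307741867429687410306351357925893735515812505106508198584444704966669594975348194370644565533896364938652678218703398152579581030101108880572416
Sum of its 151 digits: 693.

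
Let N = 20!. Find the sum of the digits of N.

54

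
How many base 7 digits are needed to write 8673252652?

8673252652 in base 7 is 424634300611, which has 12 digits.

12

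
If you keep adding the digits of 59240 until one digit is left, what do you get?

2

5+9+2+4+0 = 20
2+0 = 2
(Equivalently, 59240 mod 9 = 2.)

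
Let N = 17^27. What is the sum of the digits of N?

152

17^27 = 1667711322168688287513535727415473
Sum of its 34 digits: 152.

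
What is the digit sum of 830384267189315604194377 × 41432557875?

141

830384267189315604194377 × 41432557875 = 34404944208810782352424117802068875
Sum of its 35 digits: 141.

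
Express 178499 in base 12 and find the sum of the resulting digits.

178499 in base 12 is 8736B.
Digit sum: 8+7+3+6+11 = 35.

35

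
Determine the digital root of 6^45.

9

The digital root of n equals n mod 9 (or 9 when 9 | n), so we need 6^45 mod 9.
6^45 ≡ 0 (mod 9), so the digital root is 9.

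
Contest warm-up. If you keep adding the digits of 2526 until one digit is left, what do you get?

6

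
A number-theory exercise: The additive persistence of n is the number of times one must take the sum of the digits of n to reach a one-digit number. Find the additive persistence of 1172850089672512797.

1172850089672512797 → 87 → 15 → 6 (3 steps)

3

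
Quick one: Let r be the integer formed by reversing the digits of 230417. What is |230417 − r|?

483615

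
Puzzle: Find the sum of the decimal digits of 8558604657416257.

79

8+5+5+8+6+0+4+6+5+7+4+1+6+2+5+7 = 79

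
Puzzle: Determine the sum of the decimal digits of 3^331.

684

3^331 = 84554224792451089968936207473892531191988484041341985013001115226199070159922911068116016183264280284215039063438883556666870418811396281309653281910088285947
Sum of its 158 digits: 684.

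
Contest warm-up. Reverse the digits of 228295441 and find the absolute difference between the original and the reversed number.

83702619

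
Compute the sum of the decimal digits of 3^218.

3^218 = 102904301455531963439992866447168218522419143722136443140378363244115503241210542472452004357744699936489
Sum of its 105 digits: 423.

423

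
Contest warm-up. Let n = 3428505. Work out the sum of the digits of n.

3+4+2+8+5+0+5 = 27

27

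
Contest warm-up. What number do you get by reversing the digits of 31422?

22413

Reversing 31422 gives 22413.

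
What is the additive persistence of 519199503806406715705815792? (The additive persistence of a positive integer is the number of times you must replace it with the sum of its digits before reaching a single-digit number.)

519199503806406715705815792 → 123 → 6 (2 steps)

2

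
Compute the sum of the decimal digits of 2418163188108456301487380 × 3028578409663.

169

2418163188108456301487380 × 3028578409663 = 7323596822547118498720580181864552940
Sum of its 37 digits: 169.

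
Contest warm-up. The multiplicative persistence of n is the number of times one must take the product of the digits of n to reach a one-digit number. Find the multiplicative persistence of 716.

2

716 → 42 → 8 (2 steps)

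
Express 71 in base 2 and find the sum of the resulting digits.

71 in base 2 is 1000111.
Digit sum: 1+0+0+0+1+1+1 = 4.

4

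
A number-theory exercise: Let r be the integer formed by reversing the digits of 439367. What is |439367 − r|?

324567

Reverse of 439367 is 763934.
|439367 − 763934| = 324567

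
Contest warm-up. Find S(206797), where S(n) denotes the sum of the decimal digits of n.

2+0+6+7+9+7 = 31

31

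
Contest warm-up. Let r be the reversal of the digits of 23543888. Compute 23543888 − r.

Reverse of 23543888 is 88834532.
23543888 − 88834532 = -65290644

-65290644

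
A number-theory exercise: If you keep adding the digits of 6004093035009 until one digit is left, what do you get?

3

6+0+0+4+0+9+3+0+3+5+0+0+9 = 39
3+9 = 12
1+2 = 3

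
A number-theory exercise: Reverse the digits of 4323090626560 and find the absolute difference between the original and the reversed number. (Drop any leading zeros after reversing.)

3666829723326

Reverse of 4323090626560 is 656260903234.
|4323090626560 − 656260903234| = 3666829723326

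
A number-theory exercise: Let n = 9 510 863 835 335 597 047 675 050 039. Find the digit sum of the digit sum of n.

9

First digit sum: 126.
1+2+6 = 9.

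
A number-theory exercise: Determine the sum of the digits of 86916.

30

8+6+9+1+6 = 30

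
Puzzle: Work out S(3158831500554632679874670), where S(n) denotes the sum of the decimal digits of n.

113

3+1+5+8+8+3+1+5+0+0+5+5+4+6+3+2+6+7+9+8+7+4+6+7+0 = 113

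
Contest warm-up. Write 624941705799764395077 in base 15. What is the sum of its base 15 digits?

624941705799764395077 in base 15 is 65224753A27904AB6C.
Digit sum: 6+5+2+2+4+7+5+3+10+2+7+9+0+4+10+11+6+12 = 105.

105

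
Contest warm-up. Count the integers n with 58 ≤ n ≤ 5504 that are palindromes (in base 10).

The integers in [58, 5504] that are palindromes (in base 10): 66, 77, 88, 99, 101, 111, …, 5335, 5445.
139 qualify.

139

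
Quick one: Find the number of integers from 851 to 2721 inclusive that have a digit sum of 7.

49

The integers in [851, 2721] that have a digit sum of 7: 1006, 1015, 1024, 1033, 1042, 1051, …, 2410, 2500.
49 qualify.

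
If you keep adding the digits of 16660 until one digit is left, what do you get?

1

1+6+6+6+0 = 19
1+9 = 10
1+0 = 1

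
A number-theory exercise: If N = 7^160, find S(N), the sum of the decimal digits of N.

7^160 = 1643184774938171857917000410556544806341837419599523497069764671233207565562287891877564323818254449486910838997871467298047369612896001
Sum of its 136 digits: 655.

655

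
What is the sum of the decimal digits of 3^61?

135

3^61 = 127173474825648610542883299603
Sum of its 30 digits: 135.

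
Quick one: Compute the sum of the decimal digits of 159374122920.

1+5+9+3+7+4+1+2+2+9+2+0 = 45

45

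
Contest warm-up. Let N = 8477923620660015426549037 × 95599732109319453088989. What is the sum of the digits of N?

216

8477923620660015426549037 × 95599732109319453088989 = 810487226978369111434727952538900515309933253593
Sum of its 48 digits: 216.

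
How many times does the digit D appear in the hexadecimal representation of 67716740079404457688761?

2

67716740079404457688761 in base 16 is E56EE8CC38D87D87EB9.
The digit D appears 2 times.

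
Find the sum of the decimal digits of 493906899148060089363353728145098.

160

4+9+3+9+0+6+8+9+9+1+4+8+0+6+0+0+8+9+3+6+3+3+5+3+7+2+8+1+4+5+0+9+8 = 160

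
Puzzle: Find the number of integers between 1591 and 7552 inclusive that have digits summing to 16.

The integers in [1591, 7552] that have digits summing to 16: 1591, 1609, 1618, 1627, 1636, 1645, …, 7531, 7540.
435 qualify.

435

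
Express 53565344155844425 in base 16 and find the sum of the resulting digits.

53565344155844425 in base 16 is BE4D658EAE3F49.
Digit sum: 11+14+4+13+6+5+8+14+10+14+3+15+4+9 = 130.

130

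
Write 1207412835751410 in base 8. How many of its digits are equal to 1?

3

1207412835751410 in base 8 is 42242126513012762.
The digit 1 appears 3 times.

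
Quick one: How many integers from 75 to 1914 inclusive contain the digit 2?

The integers in [75, 1914] that contain the digit 2: 82, 92, 102, 112, 120, 121, …, 1902, 1912.
508 qualify.

508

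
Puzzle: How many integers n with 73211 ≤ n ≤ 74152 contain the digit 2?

256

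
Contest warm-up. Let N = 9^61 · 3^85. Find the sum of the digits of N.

9^61 · 3^85 = 580897793671538120543914751292250043875533560952973762696395441323395277601147874208719336809230187
Sum of its 99 digits: 450.

450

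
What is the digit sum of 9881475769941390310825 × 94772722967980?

9881475769941390310825 × 94772722967980 = 936494365659462256009178308722383500
Sum of its 36 digits: 160.

160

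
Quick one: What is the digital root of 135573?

6

1+3+5+5+7+3 = 24
2+4 = 6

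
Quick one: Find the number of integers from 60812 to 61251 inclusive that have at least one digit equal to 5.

82

The integers in [60812, 61251] that have at least one digit equal to 5: 60815, 60825, 60835, 60845, 60850, 60851, …, 61250, 61251.
82 qualify.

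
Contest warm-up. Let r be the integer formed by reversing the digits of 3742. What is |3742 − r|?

Reverse of 3742 is 2473.
|3742 − 2473| = 1269

1269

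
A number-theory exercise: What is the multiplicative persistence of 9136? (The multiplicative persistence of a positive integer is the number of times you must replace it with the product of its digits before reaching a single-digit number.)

9136 → 162 → 12 → 2 (3 steps)

3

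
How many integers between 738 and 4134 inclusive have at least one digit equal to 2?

The integers in [738, 4134] that have at least one digit equal to 2: 742, 752, 762, 772, 782, 792, …, 4129, 4132.
1618 qualify.

1618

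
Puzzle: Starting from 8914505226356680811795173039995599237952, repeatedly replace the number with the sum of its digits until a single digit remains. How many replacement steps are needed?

3

8914505226356680811795173039995599237952 → 198 → 18 → 9 (3 steps)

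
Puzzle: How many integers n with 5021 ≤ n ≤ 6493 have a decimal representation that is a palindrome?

14

The integers in [5021, 6493] that have a decimal representation that is a palindrome: 5115, 5225, 5335, 5445, 5555, 5665, …, 6336, 6446.
14 qualify.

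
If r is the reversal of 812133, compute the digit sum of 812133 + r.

18

Reversal of 812133 is 331218; 812133 + 331218 = 1143351.
Digit sum of 1143351: 1+1+4+3+3+5+1 = 18.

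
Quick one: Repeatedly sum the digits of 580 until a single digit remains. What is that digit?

4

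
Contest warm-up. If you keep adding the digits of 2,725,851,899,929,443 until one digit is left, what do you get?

6

2+7+2+5+8+5+1+8+9+9+9+2+9+4+4+3 = 87
8+7 = 15
1+5 = 6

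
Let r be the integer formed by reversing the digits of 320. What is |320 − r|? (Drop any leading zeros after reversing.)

297

Reverse of 320 is 23.
|320 − 23| = 297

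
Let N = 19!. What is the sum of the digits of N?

45

19! = 121645100408832000
Sum of its 18 digits: 45.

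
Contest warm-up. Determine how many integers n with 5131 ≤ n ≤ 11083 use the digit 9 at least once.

2341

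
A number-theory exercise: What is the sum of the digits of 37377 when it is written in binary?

4

37377 in base 2 is 1001001000000001.
Digit sum: 1+0+0+1+0+0+1+0+0+0+0+0+0+0+0+1 = 4.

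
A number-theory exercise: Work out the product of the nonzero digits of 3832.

144

3×8×3×2 = 144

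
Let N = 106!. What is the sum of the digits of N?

639

106! = 114628056373470835453434738414834942870388487424139673389282723476762012382449946252660360871841673476016298287096435143747350528228224302506311680000000000000000000000000
Sum of its 171 digits: 639.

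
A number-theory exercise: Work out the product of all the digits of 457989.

4×5×7×9×8×9 = 90720

90720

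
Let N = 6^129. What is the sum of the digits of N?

6^129 = 24071951487285782880390320326214662876142414926450873355734389735932734339553143491252967333529911296
Sum of its 101 digits: 450.

450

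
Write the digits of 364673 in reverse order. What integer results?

376463

Reversing 364673 gives 376463.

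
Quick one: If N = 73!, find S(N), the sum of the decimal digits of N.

315

73! = 4470115461512684340891257138125051110076800700282905015819080092370422104067183317016903680000000000000000
Sum of its 106 digits: 315.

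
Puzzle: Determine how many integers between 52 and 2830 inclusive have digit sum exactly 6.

58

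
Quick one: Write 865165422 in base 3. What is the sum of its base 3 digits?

865165422 in base 3 is 2020021221221211210.
Digit sum: 2+0+2+0+0+2+1+2+2+1+2+2+1+2+1+1+2+1+0 = 24.

24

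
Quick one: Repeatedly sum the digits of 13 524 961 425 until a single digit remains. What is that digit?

1+3+5+2+4+9+6+1+4+2+5 = 42
4+2 = 6

6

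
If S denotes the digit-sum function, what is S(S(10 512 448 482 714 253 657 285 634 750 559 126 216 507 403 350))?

12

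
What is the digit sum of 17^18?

91

17^18 = 14063084452067724991009
Sum of its 23 digits: 91.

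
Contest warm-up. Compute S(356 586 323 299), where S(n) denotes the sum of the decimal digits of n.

3+5+6+5+8+6+3+2+3+2+9+9 = 61

61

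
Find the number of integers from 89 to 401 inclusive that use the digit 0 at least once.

The integers in [89, 401] that use the digit 0 at least once: 90, 100, 101, 102, 103, 104, …, 400, 401.
60 qualify.

60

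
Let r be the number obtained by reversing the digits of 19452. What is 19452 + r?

44943

Reverse of 19452 is 25491.
19452 + 25491 = 44943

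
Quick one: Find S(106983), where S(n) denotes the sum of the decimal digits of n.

27

1+0+6+9+8+3 = 27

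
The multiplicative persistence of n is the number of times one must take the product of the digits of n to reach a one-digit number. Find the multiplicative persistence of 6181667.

2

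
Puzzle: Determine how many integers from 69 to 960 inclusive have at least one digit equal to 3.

The integers in [69, 960] that have at least one digit equal to 3: 73, 83, 93, 103, 113, 123, …, 943, 953.
251 qualify.

251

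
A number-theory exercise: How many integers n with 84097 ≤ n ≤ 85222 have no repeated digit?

391

The integers in [84097, 85222] that have no repeated digit: 84097, 84102, 84103, 84105, 84106, 84107, …, 85217, 85219.
391 qualify.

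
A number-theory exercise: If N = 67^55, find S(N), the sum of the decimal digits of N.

454

67^55 = 27171533427169145948033313815083770302683986759248413894490616910987463428445969005305074705966325643
Sum of its 101 digits: 454.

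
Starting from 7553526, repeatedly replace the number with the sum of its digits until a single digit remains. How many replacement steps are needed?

2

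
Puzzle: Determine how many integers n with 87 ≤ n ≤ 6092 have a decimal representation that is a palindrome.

143

The integers in [87, 6092] that have a decimal representation that is a palindrome: 88, 99, 101, 111, 121, 131, …, 5995, 6006.
143 qualify.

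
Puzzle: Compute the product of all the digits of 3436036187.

0

3×4×3×6×0×3×6×1×8×7 = 0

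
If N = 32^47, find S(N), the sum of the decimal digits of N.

32^47 = 55213970774324510299478046898216203619608871777363092441300193790394368
Sum of its 71 digits: 317.

317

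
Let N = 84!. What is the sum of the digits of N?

477

84! = 3314240134565353266999387579130131288000666286242049487118846032383059131291716864129885722968716753156177920000000000000000000
Sum of its 127 digits: 477.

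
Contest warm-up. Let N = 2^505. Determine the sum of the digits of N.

713

2^505 = 104748499452676539840422070298483172870932545473378073263465323779076281484949585756264642954428933028828373892081922272294952209468332577706512882860032
Sum of its 153 digits: 713.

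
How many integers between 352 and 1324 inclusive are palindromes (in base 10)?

68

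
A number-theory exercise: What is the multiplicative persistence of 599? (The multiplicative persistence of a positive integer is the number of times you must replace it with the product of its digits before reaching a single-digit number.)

2

599 → 405 → 0 (2 steps)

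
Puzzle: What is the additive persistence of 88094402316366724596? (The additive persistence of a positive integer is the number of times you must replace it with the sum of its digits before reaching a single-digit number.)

3

88094402316366724596 → 93 → 12 → 3 (3 steps)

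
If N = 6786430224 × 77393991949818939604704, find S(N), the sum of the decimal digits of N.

6786430224 × 77393991949818939604704 = 525228926124263943060993838173696
Sum of its 33 digits: 153.

153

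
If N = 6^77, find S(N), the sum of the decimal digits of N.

306

6^77 = 827268102990819696904779987451100917723545245377785847873536
Sum of its 60 digits: 306.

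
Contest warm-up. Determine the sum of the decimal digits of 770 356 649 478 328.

7+7+0+3+5+6+6+4+9+4+7+8+3+2+8 = 79

79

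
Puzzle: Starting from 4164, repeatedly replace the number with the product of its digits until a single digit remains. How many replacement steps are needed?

4

4164 → 96 → 54 → 20 → 0 (4 steps)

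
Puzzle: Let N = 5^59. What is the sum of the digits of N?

191

5^59 = 173472347597680709441192448139190673828125
Sum of its 42 digits: 191.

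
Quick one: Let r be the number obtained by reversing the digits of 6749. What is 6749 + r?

Reverse of 6749 is 9476.
6749 + 9476 = 16225

16225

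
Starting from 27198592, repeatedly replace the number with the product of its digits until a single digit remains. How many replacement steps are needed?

2

27198592 → 90720 → 0 (2 steps)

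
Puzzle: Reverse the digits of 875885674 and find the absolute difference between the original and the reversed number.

399297096

Reverse of 875885674 is 476588578.
|875885674 − 476588578| = 399297096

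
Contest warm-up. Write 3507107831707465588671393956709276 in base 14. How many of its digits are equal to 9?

2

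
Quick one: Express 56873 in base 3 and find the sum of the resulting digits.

56873 in base 3 is 2220000102.
Digit sum: 2+2+2+0+0+0+0+1+0+2 = 9.

9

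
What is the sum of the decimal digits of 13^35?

169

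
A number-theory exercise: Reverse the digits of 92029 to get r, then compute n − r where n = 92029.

Reverse of 92029 is 92029.
92029 − 92029 = 0

0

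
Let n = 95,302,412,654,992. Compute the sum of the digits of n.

61

9+5+3+0+2+4+1+2+6+5+4+9+9+2 = 61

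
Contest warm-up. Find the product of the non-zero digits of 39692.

2916

3×9×6×9×2 = 2916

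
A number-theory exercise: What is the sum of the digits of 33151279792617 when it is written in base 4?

30

33151279792617 in base 4 is 13202122202100120013221.
Digit sum: 1+3+2+0+2+1+2+2+2+0+2+1+0+0+1+2+0+0+1+3+2+2+1 = 30.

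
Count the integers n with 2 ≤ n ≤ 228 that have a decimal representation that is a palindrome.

The integers in [2, 228] that have a decimal representation that is a palindrome: 2, 3, 4, 5, 6, 7, …, 212, 222.
30 qualify.

30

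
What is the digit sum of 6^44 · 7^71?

504

6^44 · 7^71 = 17402668917398259886666875236281378799432563748463961795837593157732878092725918258588211478528
Sum of its 95 digits: 504.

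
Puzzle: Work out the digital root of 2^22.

The digital root of n equals n mod 9 (or 9 when 9 | n), so we need 2^22 mod 9.
2^22 ≡ 7 (mod 9), so the digital root is 7.

7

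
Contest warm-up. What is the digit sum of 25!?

72

25! = 15511210043330985984000000
Sum of its 26 digits: 72.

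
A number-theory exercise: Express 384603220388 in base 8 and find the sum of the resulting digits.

51

384603220388 in base 8 is 5461410664644.
Digit sum: 5+4+6+1+4+1+0+6+6+4+6+4+4 = 51.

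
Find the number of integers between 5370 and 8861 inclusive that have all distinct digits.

The integers in [5370, 8861] that have all distinct digits: 5370, 5371, 5372, 5374, 5376, 5378, …, 8795, 8796.
1757 qualify.

1757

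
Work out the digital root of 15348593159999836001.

1+5+3+4+8+5+9+3+1+5+9+9+9+9+8+3+6+0+0+1 = 98
9+8 = 17
1+7 = 8

8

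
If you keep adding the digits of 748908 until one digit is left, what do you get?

9

7+4+8+9+0+8 = 36
3+6 = 9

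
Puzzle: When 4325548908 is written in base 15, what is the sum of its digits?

4325548908 in base 15 is 1A4B2E1C3.
Digit sum: 1+10+4+11+2+14+1+12+3 = 58.

58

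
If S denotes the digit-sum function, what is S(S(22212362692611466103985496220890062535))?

First digit sum: 148.
1+4+8 = 13.

13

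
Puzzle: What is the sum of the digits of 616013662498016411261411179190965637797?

166

6+1+6+0+1+3+6+6+2+4+9+8+0+1+6+4+1+1+2+6+1+4+1+1+1+7+9+1+9+0+9+6+5+6+3+7+7+9+7 = 166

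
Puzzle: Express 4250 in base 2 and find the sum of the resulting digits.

5

4250 in base 2 is 1000010011010.
Digit sum: 1+0+0+0+0+1+0+0+1+1+0+1+0 = 5.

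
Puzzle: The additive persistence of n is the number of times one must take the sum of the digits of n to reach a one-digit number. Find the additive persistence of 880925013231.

2

880925013231 → 42 → 6 (2 steps)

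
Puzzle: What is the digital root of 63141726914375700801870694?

6+3+1+4+1+7+2+6+9+1+4+3+7+5+7+0+0+8+0+1+8+7+0+6+9+4 = 109
1+0+9 = 10
1+0 = 1

1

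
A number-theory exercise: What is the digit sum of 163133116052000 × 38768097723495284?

163133116052000 × 38768097723495284 = 6324360585042233171846698768000
Sum of its 31 digits: 127.

127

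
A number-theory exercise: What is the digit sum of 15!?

45

15! = 1307674368000
Sum of its 13 digits: 45.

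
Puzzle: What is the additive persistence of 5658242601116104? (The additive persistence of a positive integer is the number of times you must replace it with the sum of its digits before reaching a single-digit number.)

5658242601116104 → 52 → 7 (2 steps)

2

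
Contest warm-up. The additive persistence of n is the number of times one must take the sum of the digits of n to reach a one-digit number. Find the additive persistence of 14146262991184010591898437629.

14146262991184010591898437629 → 130 → 4 (2 steps)

2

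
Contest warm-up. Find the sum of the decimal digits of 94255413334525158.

9+4+2+5+5+4+1+3+3+3+4+5+2+5+1+5+8 = 69

69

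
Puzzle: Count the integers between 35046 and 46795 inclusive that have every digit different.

3597

The integers in [35046, 46795] that have every digit different: 35046, 35047, 35048, 35049, 35061, 35062, …, 46793, 46795.
3597 qualify.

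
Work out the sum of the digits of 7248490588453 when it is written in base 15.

79

7248490588453 in base 15 is C883AC6016D.
Digit sum: 12+8+8+3+10+12+6+0+1+6+13 = 79.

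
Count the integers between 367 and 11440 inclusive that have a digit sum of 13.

The integers in [367, 11440] that have a digit sum of 13: 373, 382, 391, 409, 418, 427, …, 11425, 11434.
566 qualify.

566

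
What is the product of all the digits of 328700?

0

3×2×8×7×0×0 = 0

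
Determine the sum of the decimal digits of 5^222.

676

5^222 = 148368246027496855429269410461905580534702591150311640098121562356703253603825174359892483308928337501453556765440046361081982695395709015429019927978515625
Sum of its 156 digits: 676.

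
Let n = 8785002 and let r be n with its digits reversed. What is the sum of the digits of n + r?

33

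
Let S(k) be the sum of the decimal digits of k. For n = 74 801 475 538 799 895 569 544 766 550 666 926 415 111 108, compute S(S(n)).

First digit sum: 218.
2+1+8 = 11.

11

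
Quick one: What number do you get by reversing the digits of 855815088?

Reversing 855815088 gives 880518558.

880518558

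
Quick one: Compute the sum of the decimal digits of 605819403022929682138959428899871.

6+0+5+8+1+9+4+0+3+0+2+2+9+2+9+6+8+2+1+3+8+9+5+9+4+2+8+8+9+9+8+7+1 = 167

167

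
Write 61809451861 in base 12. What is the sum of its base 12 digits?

61809451861 in base 12 is BB8BA3A871.
Digit sum: 11+11+8+11+10+3+10+8+7+1 = 80.

80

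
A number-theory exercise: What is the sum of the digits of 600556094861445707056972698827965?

166

6+0+0+5+5+6+0+9+4+8+6+1+4+4+5+7+0+7+0+5+6+9+7+2+6+9+8+8+2+7+9+6+5 = 166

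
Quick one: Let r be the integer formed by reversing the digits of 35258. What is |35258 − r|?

Reverse of 35258 is 85253.
|35258 − 85253| = 49995

49995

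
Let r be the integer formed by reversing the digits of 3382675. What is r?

5762833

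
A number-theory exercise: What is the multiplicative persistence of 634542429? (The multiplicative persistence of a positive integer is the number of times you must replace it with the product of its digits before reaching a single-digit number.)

2

634542429 → 207360 → 0 (2 steps)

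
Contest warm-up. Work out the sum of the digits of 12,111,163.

16

1+2+1+1+1+1+6+3 = 16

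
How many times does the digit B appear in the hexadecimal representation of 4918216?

2

4918216 in base 16 is 4B0BC8.
The digit B appears 2 times.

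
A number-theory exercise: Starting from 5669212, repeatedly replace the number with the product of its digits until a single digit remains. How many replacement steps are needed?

5669212 → 6480 → 0 (2 steps)

2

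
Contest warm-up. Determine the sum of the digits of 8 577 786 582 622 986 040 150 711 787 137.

148

8+5+7+7+7+8+6+5+8+2+6+2+2+9+8+6+0+4+0+1+5+0+7+1+1+7+8+7+1+3+7 = 148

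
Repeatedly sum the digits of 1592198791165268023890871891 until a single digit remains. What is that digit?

1

1+5+9+2+1+9+8+7+9+1+1+6+5+2+6+8+0+2+3+8+9+0+8+7+1+8+9+1 = 136
1+3+6 = 10
1+0 = 1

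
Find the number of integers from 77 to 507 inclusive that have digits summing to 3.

The integers in [77, 507] that have digits summing to 3: 102, 111, 120, 201, 210, 300.
6 qualify.

6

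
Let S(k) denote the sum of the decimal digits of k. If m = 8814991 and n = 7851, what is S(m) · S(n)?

S(8814991) = 8+8+1+4+9+9+1 = 40.
S(7851) = 7+8+5+1 = 21.
40 · 21 = 840.

840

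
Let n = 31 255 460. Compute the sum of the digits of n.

26

3+1+2+5+5+4+6+0 = 26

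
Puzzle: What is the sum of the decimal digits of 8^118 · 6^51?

8^118 · 6^51 = 177964031154827841655015774006570554764292072800661523763737988212464544764056783705066136954633268683043925575724207474529948977619383146883579904
Sum of its 147 digits: 684.

684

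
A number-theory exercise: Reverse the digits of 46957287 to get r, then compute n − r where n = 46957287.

-31318677

Reverse of 46957287 is 78275964.
46957287 − 78275964 = -31318677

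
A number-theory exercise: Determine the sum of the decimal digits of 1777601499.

51

1+7+7+7+6+0+1+4+9+9 = 51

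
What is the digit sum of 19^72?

379

19^72 = 117559916411211832465951672297276404659712092294244328417048016671441189422251359092181500961
Sum of its 93 digits: 379.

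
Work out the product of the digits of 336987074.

0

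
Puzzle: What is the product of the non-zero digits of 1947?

252

1×9×4×7 = 252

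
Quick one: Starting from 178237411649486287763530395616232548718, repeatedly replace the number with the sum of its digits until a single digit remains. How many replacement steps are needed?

178237411649486287763530395616232548718 → 182 → 11 → 2 (3 steps)

3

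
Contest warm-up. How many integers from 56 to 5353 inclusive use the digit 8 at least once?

The integers in [56, 5353] that use the digit 8 at least once: 58, 68, 78, 80, 81, 82, …, 5338, 5348.
1412 qualify.

1412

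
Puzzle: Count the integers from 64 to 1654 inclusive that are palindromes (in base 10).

100

The integers in [64, 1654] that are palindromes (in base 10): 66, 77, 88, 99, 101, 111, …, 1441, 1551.
100 qualify.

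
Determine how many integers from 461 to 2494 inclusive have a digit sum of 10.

The integers in [461, 2494] that have a digit sum of 10: 505, 514, 523, 532, 541, 550, …, 2431, 2440.
110 qualify.

110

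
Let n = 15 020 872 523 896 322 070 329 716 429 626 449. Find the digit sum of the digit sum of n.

11

First digit sum: 146.
1+4+6 = 11.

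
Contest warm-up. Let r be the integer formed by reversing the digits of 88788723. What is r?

Reversing 88788723 gives 32788788.

32788788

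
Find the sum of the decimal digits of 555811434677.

56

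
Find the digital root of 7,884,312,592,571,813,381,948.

8

7+8+8+4+3+1+2+5+9+2+5+7+1+8+1+3+3+8+1+9+4+8 = 107
1+0+7 = 8
(Equivalently, 7,884,312,592,571,813,381,948 mod 9 = 8.)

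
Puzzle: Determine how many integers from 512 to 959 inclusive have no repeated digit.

327

The integers in [512, 959] that have no repeated digit: 512, 513, 514, 516, 517, 518, …, 957, 958.
327 qualify.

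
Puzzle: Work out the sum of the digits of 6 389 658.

6+3+8+9+6+5+8 = 45

45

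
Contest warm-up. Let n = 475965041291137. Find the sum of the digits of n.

64

4+7+5+9+6+5+0+4+1+2+9+1+1+3+7 = 64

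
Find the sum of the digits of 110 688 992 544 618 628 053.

96

1+1+0+6+8+8+9+9+2+5+4+4+6+1+8+6+2+8+0+5+3 = 96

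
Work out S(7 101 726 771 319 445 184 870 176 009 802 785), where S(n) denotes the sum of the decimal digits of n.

7+1+0+1+7+2+6+7+7+1+3+1+9+4+4+5+1+8+4+8+7+0+1+7+6+0+0+9+8+0+2+7+8+5 = 146

146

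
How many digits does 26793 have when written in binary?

15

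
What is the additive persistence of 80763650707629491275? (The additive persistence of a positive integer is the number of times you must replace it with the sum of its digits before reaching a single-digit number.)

80763650707629491275 → 94 → 13 → 4 (3 steps)

3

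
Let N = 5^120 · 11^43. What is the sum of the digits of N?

5^120 · 11^43 = 453195910349978187878595433013192048049578496253794273324657394527247130048607817620512187850589924664745922200381755828857421875
Sum of its 129 digits: 605.

605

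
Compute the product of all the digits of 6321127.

504

6×3×2×1×1×2×7 = 504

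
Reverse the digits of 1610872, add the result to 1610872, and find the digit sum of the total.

23

Reversal of 1610872 is 2780161; 1610872 + 2780161 = 4391033.
Digit sum of 4391033: 4+3+9+1+0+3+3 = 23.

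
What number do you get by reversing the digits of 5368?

8635

Reversing 5368 gives 8635.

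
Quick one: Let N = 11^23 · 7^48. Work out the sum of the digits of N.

293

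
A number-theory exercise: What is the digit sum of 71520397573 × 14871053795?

71520397573 × 14871053795 = 1063583679747870439535
Sum of its 22 digits: 110.

110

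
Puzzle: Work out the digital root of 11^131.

The digital root of n equals n mod 9 (or 9 when 9 | n), so we need 11^131 mod 9.
11^131 ≡ 5 (mod 9), so the digital root is 5.

5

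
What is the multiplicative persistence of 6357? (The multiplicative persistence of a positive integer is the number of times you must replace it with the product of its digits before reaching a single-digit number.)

6357 → 630 → 0 (2 steps)

2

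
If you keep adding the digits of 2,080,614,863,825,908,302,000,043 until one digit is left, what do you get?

2+0+8+0+6+1+4+8+6+3+8+2+5+9+0+8+3+0+2+0+0+0+0+4+3 = 82
8+2 = 10
1+0 = 1

1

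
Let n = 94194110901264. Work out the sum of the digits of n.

51

9+4+1+9+4+1+1+0+9+0+1+2+6+4 = 51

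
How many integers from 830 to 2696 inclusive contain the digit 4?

520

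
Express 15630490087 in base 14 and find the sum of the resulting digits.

15630490087 in base 14 is A83C66A59.
Digit sum: 10+8+3+12+6+6+10+5+9 = 69.

69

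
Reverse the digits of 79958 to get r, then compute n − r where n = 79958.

-6039

Reverse of 79958 is 85997.
79958 − 85997 = -6039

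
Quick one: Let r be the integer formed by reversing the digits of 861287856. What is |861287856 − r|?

202505688

Reverse of 861287856 is 658782168.
|861287856 − 658782168| = 202505688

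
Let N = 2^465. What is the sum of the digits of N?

584

2^465 = 95268205270873786358080970147496530326800480428008152797215483387004752771599292606210513399154418065180265231976520474104247304665780191232
Sum of its 140 digits: 584.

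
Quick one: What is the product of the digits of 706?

0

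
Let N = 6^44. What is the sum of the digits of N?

153

6^44 = 17324272922341479351919144385642496
Sum of its 35 digits: 153.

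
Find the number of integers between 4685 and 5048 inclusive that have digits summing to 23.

The integers in [4685, 5048] that have digits summing to 23: 4685, 4694, 4739, 4748, 4757, 4766, …, 4982, 4991.
26 qualify.

26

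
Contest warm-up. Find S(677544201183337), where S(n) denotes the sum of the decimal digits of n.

61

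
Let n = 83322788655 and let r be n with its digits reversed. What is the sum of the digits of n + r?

Reversal of 83322788655 is 55688722338; 83322788655 + 55688722338 = 139011510993.
Digit sum of 139011510993: 1+3+9+0+1+1+5+1+0+9+9+3 = 42.

42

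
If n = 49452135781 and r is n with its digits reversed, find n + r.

Reverse of 49452135781 is 18753125494.
49452135781 + 18753125494 = 68205261275

68205261275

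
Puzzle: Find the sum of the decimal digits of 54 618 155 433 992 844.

81

5+4+6+1+8+1+5+5+4+3+3+9+9+2+8+4+4 = 81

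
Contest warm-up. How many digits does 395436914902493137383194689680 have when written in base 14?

395436914902493137383194689680 in base 14 is 8B0571C492A0D2DAA9552D6520, which has 26 digits.

26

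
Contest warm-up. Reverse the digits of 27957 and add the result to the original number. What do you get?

Reverse of 27957 is 75972.
27957 + 75972 = 103929

103929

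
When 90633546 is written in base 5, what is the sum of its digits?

22

90633546 in base 5 is 141200233141.
Digit sum: 1+4+1+2+0+0+2+3+3+1+4+1 = 22.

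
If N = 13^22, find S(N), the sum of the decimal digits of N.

13^22 = 3211838877954855105157369
Sum of its 25 digits: 121.

121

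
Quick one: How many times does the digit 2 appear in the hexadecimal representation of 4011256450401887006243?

2

4011256450401887006243 in base 16 is D9735DA917CEC72E23.
The digit 2 appears 2 times.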